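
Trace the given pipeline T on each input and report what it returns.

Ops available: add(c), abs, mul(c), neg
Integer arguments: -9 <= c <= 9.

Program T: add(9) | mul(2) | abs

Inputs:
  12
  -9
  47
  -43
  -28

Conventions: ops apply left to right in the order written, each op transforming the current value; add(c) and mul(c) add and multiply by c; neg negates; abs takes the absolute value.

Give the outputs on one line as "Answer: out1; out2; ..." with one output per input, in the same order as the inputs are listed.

Execution, op by op:
  12 -> 21 -> 42 -> 42
  -9 -> 0 -> 0 -> 0
  47 -> 56 -> 112 -> 112
  -43 -> -34 -> -68 -> 68
  -28 -> -19 -> -38 -> 38

42; 0; 112; 68; 38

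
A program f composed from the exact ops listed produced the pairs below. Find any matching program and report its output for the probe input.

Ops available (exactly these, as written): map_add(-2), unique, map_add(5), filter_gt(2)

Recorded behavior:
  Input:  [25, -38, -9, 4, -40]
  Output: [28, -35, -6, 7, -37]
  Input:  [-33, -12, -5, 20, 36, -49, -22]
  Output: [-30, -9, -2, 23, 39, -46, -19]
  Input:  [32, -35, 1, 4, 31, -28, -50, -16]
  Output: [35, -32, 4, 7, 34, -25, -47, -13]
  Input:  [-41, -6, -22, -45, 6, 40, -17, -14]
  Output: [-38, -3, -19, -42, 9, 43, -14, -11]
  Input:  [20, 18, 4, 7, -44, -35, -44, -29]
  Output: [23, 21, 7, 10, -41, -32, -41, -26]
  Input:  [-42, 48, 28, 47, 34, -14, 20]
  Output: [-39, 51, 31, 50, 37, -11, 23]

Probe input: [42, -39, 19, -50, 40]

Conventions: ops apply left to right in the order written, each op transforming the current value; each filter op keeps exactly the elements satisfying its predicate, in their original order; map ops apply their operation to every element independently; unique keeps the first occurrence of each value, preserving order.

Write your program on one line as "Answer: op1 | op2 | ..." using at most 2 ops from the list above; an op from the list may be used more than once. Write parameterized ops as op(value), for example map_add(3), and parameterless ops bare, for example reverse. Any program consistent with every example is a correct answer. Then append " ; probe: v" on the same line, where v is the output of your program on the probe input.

map_add(-2) | map_add(5) ; probe: [45, -36, 22, -47, 43]

Check, running the answer program on each example:
  [25, -38, -9, 4, -40] -> [23, -40, -11, 2, -42] -> [28, -35, -6, 7, -37]
  [-33, -12, -5, 20, 36, -49, -22] -> [-35, -14, -7, 18, 34, -51, -24] -> [-30, -9, -2, 23, 39, -46, -19]
  [32, -35, 1, 4, 31, -28, -50, -16] -> [30, -37, -1, 2, 29, -30, -52, -18] -> [35, -32, 4, 7, 34, -25, -47, -13]
  [-41, -6, -22, -45, 6, 40, -17, -14] -> [-43, -8, -24, -47, 4, 38, -19, -16] -> [-38, -3, -19, -42, 9, 43, -14, -11]
  [20, 18, 4, 7, -44, -35, -44, -29] -> [18, 16, 2, 5, -46, -37, -46, -31] -> [23, 21, 7, 10, -41, -32, -41, -26]
  [-42, 48, 28, 47, 34, -14, 20] -> [-44, 46, 26, 45, 32, -16, 18] -> [-39, 51, 31, 50, 37, -11, 23]
  probe: [42, -39, 19, -50, 40] -> [40, -41, 17, -52, 38] -> [45, -36, 22, -47, 43]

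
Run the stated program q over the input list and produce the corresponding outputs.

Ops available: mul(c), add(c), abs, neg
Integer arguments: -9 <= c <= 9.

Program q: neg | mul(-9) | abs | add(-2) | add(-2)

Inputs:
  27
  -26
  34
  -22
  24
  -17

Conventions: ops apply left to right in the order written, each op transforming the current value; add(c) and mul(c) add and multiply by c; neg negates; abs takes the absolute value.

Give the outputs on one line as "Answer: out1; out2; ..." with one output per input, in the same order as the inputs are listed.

Execution, op by op:
  27 -> -27 -> 243 -> 243 -> 241 -> 239
  -26 -> 26 -> -234 -> 234 -> 232 -> 230
  34 -> -34 -> 306 -> 306 -> 304 -> 302
  -22 -> 22 -> -198 -> 198 -> 196 -> 194
  24 -> -24 -> 216 -> 216 -> 214 -> 212
  -17 -> 17 -> -153 -> 153 -> 151 -> 149

239; 230; 302; 194; 212; 149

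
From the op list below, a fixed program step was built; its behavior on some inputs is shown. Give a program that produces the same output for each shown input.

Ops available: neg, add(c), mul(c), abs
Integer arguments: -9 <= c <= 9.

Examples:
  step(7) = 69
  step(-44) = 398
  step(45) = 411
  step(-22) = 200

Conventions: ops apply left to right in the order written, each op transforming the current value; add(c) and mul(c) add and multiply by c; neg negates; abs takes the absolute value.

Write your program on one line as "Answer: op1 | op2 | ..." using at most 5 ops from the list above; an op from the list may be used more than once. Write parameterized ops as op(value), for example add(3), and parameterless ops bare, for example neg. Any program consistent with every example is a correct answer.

mul(-9) | add(-1) | add(-1) | abs | add(4)

Check, running the answer program on each example:
  7 -> -63 -> -64 -> -65 -> 65 -> 69
  -44 -> 396 -> 395 -> 394 -> 394 -> 398
  45 -> -405 -> -406 -> -407 -> 407 -> 411
  -22 -> 198 -> 197 -> 196 -> 196 -> 200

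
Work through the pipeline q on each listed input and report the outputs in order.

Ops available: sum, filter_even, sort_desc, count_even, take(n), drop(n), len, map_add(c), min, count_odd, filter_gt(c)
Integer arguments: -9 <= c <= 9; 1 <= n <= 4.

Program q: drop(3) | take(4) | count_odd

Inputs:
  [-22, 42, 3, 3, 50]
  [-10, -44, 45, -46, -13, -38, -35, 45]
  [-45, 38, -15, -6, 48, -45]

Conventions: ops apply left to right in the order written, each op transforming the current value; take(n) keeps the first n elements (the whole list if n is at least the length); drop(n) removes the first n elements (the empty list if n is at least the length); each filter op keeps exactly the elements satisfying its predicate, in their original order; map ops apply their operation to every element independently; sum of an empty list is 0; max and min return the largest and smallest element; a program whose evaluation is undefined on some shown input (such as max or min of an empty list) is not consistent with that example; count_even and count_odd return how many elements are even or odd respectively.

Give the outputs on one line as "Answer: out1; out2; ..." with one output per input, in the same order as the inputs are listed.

Execution, op by op:
  [-22, 42, 3, 3, 50] -> [3, 50] -> [3, 50] -> 1
  [-10, -44, 45, -46, -13, -38, -35, 45] -> [-46, -13, -38, -35, 45] -> [-46, -13, -38, -35] -> 2
  [-45, 38, -15, -6, 48, -45] -> [-6, 48, -45] -> [-6, 48, -45] -> 1

1; 2; 1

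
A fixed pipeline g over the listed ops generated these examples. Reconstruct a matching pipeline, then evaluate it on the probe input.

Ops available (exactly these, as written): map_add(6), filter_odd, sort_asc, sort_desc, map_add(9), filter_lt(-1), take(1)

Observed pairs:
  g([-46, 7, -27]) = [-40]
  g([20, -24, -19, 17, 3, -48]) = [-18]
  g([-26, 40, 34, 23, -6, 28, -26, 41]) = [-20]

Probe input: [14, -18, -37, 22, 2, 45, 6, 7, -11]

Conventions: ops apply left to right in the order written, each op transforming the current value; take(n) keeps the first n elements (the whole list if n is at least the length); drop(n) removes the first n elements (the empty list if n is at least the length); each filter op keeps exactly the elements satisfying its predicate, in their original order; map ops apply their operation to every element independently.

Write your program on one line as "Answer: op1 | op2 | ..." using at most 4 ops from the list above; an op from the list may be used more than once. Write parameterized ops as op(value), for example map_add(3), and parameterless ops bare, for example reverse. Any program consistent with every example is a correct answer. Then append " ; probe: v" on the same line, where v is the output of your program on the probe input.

filter_lt(-1) | map_add(6) | take(1) ; probe: [-12]

Check, running the answer program on each example:
  [-46, 7, -27] -> [-46, -27] -> [-40, -21] -> [-40]
  [20, -24, -19, 17, 3, -48] -> [-24, -19, -48] -> [-18, -13, -42] -> [-18]
  [-26, 40, 34, 23, -6, 28, -26, 41] -> [-26, -6, -26] -> [-20, 0, -20] -> [-20]
  probe: [14, -18, -37, 22, 2, 45, 6, 7, -11] -> [-18, -37, -11] -> [-12, -31, -5] -> [-12]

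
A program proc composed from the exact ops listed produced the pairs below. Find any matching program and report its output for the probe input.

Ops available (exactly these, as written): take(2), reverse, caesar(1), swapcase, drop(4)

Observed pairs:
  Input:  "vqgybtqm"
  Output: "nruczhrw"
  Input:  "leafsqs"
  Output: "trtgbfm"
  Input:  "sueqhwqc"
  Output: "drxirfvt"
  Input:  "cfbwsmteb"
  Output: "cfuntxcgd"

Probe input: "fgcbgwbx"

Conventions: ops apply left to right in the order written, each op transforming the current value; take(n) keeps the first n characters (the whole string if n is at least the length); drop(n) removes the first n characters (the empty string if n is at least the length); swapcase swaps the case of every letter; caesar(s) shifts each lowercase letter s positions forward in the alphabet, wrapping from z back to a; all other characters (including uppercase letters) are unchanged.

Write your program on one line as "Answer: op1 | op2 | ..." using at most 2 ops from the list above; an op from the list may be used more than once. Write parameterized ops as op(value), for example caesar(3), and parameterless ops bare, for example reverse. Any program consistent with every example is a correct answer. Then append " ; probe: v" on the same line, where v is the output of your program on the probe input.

caesar(1) | reverse ; probe: "ycxhcdhg"

Check, running the answer program on each example:
  "vqgybtqm" -> "wrhzcurn" -> "nruczhrw"
  "leafsqs" -> "mfbgtrt" -> "trtgbfm"
  "sueqhwqc" -> "tvfrixrd" -> "drxirfvt"
  "cfbwsmteb" -> "dgcxtnufc" -> "cfuntxcgd"
  probe: "fgcbgwbx" -> "ghdchxcy" -> "ycxhcdhg"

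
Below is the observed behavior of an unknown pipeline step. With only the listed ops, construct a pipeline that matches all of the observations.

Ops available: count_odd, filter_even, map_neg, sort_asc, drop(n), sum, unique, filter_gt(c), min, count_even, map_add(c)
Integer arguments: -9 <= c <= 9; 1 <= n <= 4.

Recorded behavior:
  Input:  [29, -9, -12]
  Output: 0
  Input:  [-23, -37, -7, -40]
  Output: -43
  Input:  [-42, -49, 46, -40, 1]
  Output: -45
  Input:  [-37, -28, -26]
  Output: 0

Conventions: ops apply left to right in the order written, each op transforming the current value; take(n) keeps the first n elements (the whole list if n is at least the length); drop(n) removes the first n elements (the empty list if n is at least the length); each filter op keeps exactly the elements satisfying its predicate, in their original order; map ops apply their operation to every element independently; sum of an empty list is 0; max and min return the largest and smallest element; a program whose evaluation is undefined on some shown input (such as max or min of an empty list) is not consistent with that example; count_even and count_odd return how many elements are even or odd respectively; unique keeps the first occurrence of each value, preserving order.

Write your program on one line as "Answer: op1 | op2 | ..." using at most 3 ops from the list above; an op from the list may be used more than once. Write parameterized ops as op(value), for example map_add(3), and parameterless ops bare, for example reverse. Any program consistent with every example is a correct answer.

map_add(-3) | drop(3) | sum

Check, running the answer program on each example:
  [29, -9, -12] -> [26, -12, -15] -> [] -> 0
  [-23, -37, -7, -40] -> [-26, -40, -10, -43] -> [-43] -> -43
  [-42, -49, 46, -40, 1] -> [-45, -52, 43, -43, -2] -> [-43, -2] -> -45
  [-37, -28, -26] -> [-40, -31, -29] -> [] -> 0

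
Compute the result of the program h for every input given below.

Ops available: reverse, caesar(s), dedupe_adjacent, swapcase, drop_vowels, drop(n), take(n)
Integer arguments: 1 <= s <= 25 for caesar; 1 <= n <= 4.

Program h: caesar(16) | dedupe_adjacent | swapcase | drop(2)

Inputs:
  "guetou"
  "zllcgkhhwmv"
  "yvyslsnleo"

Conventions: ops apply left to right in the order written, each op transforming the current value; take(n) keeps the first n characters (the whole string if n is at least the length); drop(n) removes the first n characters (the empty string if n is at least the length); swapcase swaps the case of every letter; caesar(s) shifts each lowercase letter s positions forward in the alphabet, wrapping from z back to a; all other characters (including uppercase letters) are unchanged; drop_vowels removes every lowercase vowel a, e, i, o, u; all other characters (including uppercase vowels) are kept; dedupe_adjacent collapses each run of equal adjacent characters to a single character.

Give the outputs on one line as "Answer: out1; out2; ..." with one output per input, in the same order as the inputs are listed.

"UJEK"; "SWAXMCL"; "OIBIDBUE"

Execution, op by op:
  "guetou" -> "wkujek" -> "wkujek" -> "WKUJEK" -> "UJEK"
  "zllcgkhhwmv" -> "pbbswaxxmcl" -> "pbswaxmcl" -> "PBSWAXMCL" -> "SWAXMCL"
  "yvyslsnleo" -> "oloibidbue" -> "oloibidbue" -> "OLOIBIDBUE" -> "OIBIDBUE"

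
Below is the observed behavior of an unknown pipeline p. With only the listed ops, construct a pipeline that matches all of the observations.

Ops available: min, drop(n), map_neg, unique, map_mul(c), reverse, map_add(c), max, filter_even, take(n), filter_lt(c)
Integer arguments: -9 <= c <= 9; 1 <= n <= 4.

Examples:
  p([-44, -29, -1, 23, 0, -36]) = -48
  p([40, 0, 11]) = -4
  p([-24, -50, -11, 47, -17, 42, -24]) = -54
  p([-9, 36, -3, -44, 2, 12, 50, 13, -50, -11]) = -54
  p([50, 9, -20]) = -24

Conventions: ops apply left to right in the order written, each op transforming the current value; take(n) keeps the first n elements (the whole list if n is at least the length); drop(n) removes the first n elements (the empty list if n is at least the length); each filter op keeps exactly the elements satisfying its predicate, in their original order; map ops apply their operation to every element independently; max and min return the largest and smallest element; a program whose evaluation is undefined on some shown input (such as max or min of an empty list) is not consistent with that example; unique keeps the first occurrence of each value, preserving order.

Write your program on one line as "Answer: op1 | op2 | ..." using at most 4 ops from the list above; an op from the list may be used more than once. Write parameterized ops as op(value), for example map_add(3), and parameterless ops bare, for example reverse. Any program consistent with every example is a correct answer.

map_add(1) | unique | map_add(-5) | min

Check, running the answer program on each example:
  [-44, -29, -1, 23, 0, -36] -> [-43, -28, 0, 24, 1, -35] -> [-43, -28, 0, 24, 1, -35] -> [-48, -33, -5, 19, -4, -40] -> -48
  [40, 0, 11] -> [41, 1, 12] -> [41, 1, 12] -> [36, -4, 7] -> -4
  [-24, -50, -11, 47, -17, 42, -24] -> [-23, -49, -10, 48, -16, 43, -23] -> [-23, -49, -10, 48, -16, 43] -> [-28, -54, -15, 43, -21, 38] -> -54
  [-9, 36, -3, -44, 2, 12, 50, 13, -50, -11] -> [-8, 37, -2, -43, 3, 13, 51, 14, -49, -10] -> [-8, 37, -2, -43, 3, 13, 51, 14, -49, -10] -> [-13, 32, -7, -48, -2, 8, 46, 9, -54, -15] -> -54
  [50, 9, -20] -> [51, 10, -19] -> [51, 10, -19] -> [46, 5, -24] -> -24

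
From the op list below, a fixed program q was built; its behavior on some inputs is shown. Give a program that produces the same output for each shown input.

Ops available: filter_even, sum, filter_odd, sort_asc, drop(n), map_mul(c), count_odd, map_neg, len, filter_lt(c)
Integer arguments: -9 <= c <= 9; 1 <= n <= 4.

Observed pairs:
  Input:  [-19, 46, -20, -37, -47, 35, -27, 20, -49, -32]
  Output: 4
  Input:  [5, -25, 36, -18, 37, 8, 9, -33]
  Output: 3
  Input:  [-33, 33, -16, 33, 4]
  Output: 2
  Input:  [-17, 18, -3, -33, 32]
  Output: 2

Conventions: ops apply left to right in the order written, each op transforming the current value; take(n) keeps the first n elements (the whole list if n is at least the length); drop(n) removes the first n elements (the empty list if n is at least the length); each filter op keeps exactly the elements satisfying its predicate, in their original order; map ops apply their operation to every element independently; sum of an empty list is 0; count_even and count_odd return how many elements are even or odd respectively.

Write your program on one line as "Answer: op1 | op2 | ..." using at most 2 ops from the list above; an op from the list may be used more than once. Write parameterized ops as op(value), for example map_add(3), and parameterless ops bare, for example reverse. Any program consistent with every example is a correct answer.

filter_even | len

Check, running the answer program on each example:
  [-19, 46, -20, -37, -47, 35, -27, 20, -49, -32] -> [46, -20, 20, -32] -> 4
  [5, -25, 36, -18, 37, 8, 9, -33] -> [36, -18, 8] -> 3
  [-33, 33, -16, 33, 4] -> [-16, 4] -> 2
  [-17, 18, -3, -33, 32] -> [18, 32] -> 2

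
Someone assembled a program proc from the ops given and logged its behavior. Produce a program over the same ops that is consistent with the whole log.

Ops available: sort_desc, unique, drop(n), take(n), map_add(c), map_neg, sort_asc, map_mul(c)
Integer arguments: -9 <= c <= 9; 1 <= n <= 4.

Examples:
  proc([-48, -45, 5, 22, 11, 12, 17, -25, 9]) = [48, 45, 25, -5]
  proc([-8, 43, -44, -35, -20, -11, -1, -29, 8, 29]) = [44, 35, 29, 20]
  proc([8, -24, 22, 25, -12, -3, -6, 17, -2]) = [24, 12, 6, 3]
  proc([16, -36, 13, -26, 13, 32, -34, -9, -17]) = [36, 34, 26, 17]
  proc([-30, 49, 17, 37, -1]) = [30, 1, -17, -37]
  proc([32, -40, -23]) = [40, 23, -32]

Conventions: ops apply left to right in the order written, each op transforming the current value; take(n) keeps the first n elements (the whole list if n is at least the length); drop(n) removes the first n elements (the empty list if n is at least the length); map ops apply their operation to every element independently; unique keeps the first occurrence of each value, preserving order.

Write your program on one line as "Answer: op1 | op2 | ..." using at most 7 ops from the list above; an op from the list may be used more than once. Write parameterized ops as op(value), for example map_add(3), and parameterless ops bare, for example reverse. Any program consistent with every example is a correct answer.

map_neg | sort_desc | map_neg | unique | take(4) | map_neg

Check, running the answer program on each example:
  [-48, -45, 5, 22, 11, 12, 17, -25, 9] -> [48, 45, -5, -22, -11, -12, -17, 25, -9] -> [48, 45, 25, -5, -9, -11, -12, -17, -22] -> [-48, -45, -25, 5, 9, 11, 12, 17, 22] -> [-48, -45, -25, 5, 9, 11, 12, 17, 22] -> [-48, -45, -25, 5] -> [48, 45, 25, -5]
  [-8, 43, -44, -35, -20, -11, -1, -29, 8, 29] -> [8, -43, 44, 35, 20, 11, 1, 29, -8, -29] -> [44, 35, 29, 20, 11, 8, 1, -8, -29, -43] -> [-44, -35, -29, -20, -11, -8, -1, 8, 29, 43] -> [-44, -35, -29, -20, -11, -8, -1, 8, 29, 43] -> [-44, -35, -29, -20] -> [44, 35, 29, 20]
  [8, -24, 22, 25, -12, -3, -6, 17, -2] -> [-8, 24, -22, -25, 12, 3, 6, -17, 2] -> [24, 12, 6, 3, 2, -8, -17, -22, -25] -> [-24, -12, -6, -3, -2, 8, 17, 22, 25] -> [-24, -12, -6, -3, -2, 8, 17, 22, 25] -> [-24, -12, -6, -3] -> [24, 12, 6, 3]
  [16, -36, 13, -26, 13, 32, -34, -9, -17] -> [-16, 36, -13, 26, -13, -32, 34, 9, 17] -> [36, 34, 26, 17, 9, -13, -13, -16, -32] -> [-36, -34, -26, -17, -9, 13, 13, 16, 32] -> [-36, -34, -26, -17, -9, 13, 16, 32] -> [-36, -34, -26, -17] -> [36, 34, 26, 17]
  [-30, 49, 17, 37, -1] -> [30, -49, -17, -37, 1] -> [30, 1, -17, -37, -49] -> [-30, -1, 17, 37, 49] -> [-30, -1, 17, 37, 49] -> [-30, -1, 17, 37] -> [30, 1, -17, -37]
  [32, -40, -23] -> [-32, 40, 23] -> [40, 23, -32] -> [-40, -23, 32] -> [-40, -23, 32] -> [-40, -23, 32] -> [40, 23, -32]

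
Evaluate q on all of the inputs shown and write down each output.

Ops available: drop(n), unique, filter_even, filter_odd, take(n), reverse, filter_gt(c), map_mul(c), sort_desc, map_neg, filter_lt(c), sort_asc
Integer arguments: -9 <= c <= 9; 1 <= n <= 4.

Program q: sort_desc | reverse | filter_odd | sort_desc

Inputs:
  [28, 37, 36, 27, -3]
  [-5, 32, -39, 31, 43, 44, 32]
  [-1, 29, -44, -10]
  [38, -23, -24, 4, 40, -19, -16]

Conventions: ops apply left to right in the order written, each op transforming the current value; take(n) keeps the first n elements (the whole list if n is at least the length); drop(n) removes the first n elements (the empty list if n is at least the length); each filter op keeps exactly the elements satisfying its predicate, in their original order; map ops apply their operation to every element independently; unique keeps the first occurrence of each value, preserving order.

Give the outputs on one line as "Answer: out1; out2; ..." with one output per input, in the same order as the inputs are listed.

Execution, op by op:
  [28, 37, 36, 27, -3] -> [37, 36, 28, 27, -3] -> [-3, 27, 28, 36, 37] -> [-3, 27, 37] -> [37, 27, -3]
  [-5, 32, -39, 31, 43, 44, 32] -> [44, 43, 32, 32, 31, -5, -39] -> [-39, -5, 31, 32, 32, 43, 44] -> [-39, -5, 31, 43] -> [43, 31, -5, -39]
  [-1, 29, -44, -10] -> [29, -1, -10, -44] -> [-44, -10, -1, 29] -> [-1, 29] -> [29, -1]
  [38, -23, -24, 4, 40, -19, -16] -> [40, 38, 4, -16, -19, -23, -24] -> [-24, -23, -19, -16, 4, 38, 40] -> [-23, -19] -> [-19, -23]

[37, 27, -3]; [43, 31, -5, -39]; [29, -1]; [-19, -23]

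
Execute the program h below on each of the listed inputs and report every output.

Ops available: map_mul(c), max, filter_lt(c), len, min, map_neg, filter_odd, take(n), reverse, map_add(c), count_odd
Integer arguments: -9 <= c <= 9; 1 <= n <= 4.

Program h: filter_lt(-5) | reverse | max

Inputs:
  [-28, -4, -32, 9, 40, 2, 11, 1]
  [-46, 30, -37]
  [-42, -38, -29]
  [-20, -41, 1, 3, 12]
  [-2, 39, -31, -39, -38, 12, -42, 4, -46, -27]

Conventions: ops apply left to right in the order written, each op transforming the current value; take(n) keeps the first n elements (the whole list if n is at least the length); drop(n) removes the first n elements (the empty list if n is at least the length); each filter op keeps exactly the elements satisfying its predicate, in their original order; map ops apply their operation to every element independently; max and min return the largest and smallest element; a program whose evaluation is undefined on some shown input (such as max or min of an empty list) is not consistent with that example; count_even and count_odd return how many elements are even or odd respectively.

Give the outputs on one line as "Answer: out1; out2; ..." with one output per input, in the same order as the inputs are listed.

-28; -37; -29; -20; -27

Execution, op by op:
  [-28, -4, -32, 9, 40, 2, 11, 1] -> [-28, -32] -> [-32, -28] -> -28
  [-46, 30, -37] -> [-46, -37] -> [-37, -46] -> -37
  [-42, -38, -29] -> [-42, -38, -29] -> [-29, -38, -42] -> -29
  [-20, -41, 1, 3, 12] -> [-20, -41] -> [-41, -20] -> -20
  [-2, 39, -31, -39, -38, 12, -42, 4, -46, -27] -> [-31, -39, -38, -42, -46, -27] -> [-27, -46, -42, -38, -39, -31] -> -27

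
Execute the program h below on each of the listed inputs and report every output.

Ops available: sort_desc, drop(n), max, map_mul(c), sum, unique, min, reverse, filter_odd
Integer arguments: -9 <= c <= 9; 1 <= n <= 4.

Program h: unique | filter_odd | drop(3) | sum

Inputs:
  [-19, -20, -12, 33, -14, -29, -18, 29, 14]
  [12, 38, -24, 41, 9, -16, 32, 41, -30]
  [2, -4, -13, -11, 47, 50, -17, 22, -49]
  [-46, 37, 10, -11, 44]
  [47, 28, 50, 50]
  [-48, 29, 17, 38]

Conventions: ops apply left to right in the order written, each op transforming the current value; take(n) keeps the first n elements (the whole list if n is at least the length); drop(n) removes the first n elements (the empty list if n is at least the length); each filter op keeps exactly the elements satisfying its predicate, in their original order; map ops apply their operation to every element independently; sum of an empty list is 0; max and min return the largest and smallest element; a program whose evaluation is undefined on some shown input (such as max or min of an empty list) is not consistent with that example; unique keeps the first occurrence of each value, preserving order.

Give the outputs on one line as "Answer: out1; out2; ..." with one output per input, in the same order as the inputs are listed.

Execution, op by op:
  [-19, -20, -12, 33, -14, -29, -18, 29, 14] -> [-19, -20, -12, 33, -14, -29, -18, 29, 14] -> [-19, 33, -29, 29] -> [29] -> 29
  [12, 38, -24, 41, 9, -16, 32, 41, -30] -> [12, 38, -24, 41, 9, -16, 32, -30] -> [41, 9] -> [] -> 0
  [2, -4, -13, -11, 47, 50, -17, 22, -49] -> [2, -4, -13, -11, 47, 50, -17, 22, -49] -> [-13, -11, 47, -17, -49] -> [-17, -49] -> -66
  [-46, 37, 10, -11, 44] -> [-46, 37, 10, -11, 44] -> [37, -11] -> [] -> 0
  [47, 28, 50, 50] -> [47, 28, 50] -> [47] -> [] -> 0
  [-48, 29, 17, 38] -> [-48, 29, 17, 38] -> [29, 17] -> [] -> 0

29; 0; -66; 0; 0; 0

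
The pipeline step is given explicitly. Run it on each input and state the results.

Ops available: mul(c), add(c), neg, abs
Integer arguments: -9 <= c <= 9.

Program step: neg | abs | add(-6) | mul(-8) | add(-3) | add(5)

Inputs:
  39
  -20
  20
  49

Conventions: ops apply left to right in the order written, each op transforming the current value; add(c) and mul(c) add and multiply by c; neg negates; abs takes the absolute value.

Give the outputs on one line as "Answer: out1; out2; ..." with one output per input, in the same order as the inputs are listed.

-262; -110; -110; -342

Execution, op by op:
  39 -> -39 -> 39 -> 33 -> -264 -> -267 -> -262
  -20 -> 20 -> 20 -> 14 -> -112 -> -115 -> -110
  20 -> -20 -> 20 -> 14 -> -112 -> -115 -> -110
  49 -> -49 -> 49 -> 43 -> -344 -> -347 -> -342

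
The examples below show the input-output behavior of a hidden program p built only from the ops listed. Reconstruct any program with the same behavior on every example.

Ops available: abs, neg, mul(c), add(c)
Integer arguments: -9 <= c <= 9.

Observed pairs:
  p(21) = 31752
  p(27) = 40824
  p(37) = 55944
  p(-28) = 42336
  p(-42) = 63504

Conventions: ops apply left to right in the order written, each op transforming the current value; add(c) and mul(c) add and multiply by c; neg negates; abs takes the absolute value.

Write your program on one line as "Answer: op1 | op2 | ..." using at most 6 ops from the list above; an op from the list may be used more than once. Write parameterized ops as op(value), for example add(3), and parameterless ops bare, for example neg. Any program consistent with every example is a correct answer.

mul(-3) | mul(9) | mul(-7) | mul(8) | abs

Check, running the answer program on each example:
  21 -> -63 -> -567 -> 3969 -> 31752 -> 31752
  27 -> -81 -> -729 -> 5103 -> 40824 -> 40824
  37 -> -111 -> -999 -> 6993 -> 55944 -> 55944
  -28 -> 84 -> 756 -> -5292 -> -42336 -> 42336
  -42 -> 126 -> 1134 -> -7938 -> -63504 -> 63504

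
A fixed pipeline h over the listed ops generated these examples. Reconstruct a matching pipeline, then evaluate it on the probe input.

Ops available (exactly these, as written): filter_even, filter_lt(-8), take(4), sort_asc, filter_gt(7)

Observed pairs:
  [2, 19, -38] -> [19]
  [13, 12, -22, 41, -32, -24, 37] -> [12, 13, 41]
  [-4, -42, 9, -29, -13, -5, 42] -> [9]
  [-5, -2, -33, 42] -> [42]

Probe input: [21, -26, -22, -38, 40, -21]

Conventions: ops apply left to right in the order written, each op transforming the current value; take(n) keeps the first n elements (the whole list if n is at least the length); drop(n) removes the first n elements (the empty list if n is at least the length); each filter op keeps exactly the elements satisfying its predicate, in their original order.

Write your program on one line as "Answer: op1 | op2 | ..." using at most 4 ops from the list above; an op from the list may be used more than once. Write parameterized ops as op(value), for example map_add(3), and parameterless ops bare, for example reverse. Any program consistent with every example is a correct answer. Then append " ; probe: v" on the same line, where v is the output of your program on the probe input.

take(4) | filter_gt(7) | sort_asc ; probe: [21]

Check, running the answer program on each example:
  [2, 19, -38] -> [2, 19, -38] -> [19] -> [19]
  [13, 12, -22, 41, -32, -24, 37] -> [13, 12, -22, 41] -> [13, 12, 41] -> [12, 13, 41]
  [-4, -42, 9, -29, -13, -5, 42] -> [-4, -42, 9, -29] -> [9] -> [9]
  [-5, -2, -33, 42] -> [-5, -2, -33, 42] -> [42] -> [42]
  probe: [21, -26, -22, -38, 40, -21] -> [21, -26, -22, -38] -> [21] -> [21]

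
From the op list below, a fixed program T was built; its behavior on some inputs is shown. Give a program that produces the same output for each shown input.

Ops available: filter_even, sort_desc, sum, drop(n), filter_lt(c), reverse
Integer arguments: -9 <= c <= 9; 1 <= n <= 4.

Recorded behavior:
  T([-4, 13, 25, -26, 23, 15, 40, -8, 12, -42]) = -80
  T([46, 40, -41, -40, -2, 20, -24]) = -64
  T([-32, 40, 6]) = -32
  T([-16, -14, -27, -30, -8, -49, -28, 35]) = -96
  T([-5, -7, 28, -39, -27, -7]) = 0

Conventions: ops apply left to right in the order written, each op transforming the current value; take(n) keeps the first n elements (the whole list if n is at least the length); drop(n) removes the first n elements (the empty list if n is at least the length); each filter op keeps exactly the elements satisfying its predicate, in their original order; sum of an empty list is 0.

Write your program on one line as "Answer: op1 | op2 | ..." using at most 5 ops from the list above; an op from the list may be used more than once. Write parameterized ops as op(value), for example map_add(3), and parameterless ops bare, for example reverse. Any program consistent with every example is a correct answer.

filter_even | reverse | filter_lt(-2) | sum

Check, running the answer program on each example:
  [-4, 13, 25, -26, 23, 15, 40, -8, 12, -42] -> [-4, -26, 40, -8, 12, -42] -> [-42, 12, -8, 40, -26, -4] -> [-42, -8, -26, -4] -> -80
  [46, 40, -41, -40, -2, 20, -24] -> [46, 40, -40, -2, 20, -24] -> [-24, 20, -2, -40, 40, 46] -> [-24, -40] -> -64
  [-32, 40, 6] -> [-32, 40, 6] -> [6, 40, -32] -> [-32] -> -32
  [-16, -14, -27, -30, -8, -49, -28, 35] -> [-16, -14, -30, -8, -28] -> [-28, -8, -30, -14, -16] -> [-28, -8, -30, -14, -16] -> -96
  [-5, -7, 28, -39, -27, -7] -> [28] -> [28] -> [] -> 0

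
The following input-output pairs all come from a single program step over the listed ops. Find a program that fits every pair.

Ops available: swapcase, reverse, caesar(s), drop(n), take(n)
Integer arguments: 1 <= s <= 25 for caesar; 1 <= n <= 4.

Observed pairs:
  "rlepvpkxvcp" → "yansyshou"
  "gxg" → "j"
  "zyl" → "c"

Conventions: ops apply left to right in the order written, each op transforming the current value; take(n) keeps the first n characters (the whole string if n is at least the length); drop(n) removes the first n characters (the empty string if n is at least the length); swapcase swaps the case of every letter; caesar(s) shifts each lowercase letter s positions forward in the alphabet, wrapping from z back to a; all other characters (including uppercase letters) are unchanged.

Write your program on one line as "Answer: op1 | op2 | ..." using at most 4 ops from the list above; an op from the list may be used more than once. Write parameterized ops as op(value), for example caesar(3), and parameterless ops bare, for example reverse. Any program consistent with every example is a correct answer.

reverse | drop(2) | caesar(3)

Check, running the answer program on each example:
  "rlepvpkxvcp" -> "pcvxkpvpelr" -> "vxkpvpelr" -> "yansyshou"
  "gxg" -> "gxg" -> "g" -> "j"
  "zyl" -> "lyz" -> "z" -> "c"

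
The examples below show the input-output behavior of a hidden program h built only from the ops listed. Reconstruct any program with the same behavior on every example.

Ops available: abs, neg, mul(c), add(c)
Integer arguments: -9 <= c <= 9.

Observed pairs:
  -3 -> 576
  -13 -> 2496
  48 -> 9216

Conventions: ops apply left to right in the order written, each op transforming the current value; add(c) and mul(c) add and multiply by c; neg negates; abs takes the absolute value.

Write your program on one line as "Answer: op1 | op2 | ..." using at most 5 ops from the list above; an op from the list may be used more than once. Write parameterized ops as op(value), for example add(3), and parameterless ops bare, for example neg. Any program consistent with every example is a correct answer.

mul(3) | mul(8) | mul(-8) | abs

Check, running the answer program on each example:
  -3 -> -9 -> -72 -> 576 -> 576
  -13 -> -39 -> -312 -> 2496 -> 2496
  48 -> 144 -> 1152 -> -9216 -> 9216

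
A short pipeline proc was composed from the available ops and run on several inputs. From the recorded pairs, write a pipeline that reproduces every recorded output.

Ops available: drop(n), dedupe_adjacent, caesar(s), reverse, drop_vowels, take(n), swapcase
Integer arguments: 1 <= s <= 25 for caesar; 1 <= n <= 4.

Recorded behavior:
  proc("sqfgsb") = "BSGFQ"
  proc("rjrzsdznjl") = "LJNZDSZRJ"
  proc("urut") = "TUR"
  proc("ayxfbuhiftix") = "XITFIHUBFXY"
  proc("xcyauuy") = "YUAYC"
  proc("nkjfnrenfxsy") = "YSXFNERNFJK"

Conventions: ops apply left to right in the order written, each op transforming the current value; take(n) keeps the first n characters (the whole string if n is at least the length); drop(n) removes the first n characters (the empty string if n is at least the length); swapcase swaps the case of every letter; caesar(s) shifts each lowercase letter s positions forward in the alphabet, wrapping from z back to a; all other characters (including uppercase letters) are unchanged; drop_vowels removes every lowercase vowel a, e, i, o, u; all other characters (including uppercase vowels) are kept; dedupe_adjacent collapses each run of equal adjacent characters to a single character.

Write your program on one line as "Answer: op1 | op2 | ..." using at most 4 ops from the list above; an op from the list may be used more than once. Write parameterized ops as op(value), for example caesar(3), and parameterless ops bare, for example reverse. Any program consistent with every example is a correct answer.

drop(1) | dedupe_adjacent | reverse | swapcase

Check, running the answer program on each example:
  "sqfgsb" -> "qfgsb" -> "qfgsb" -> "bsgfq" -> "BSGFQ"
  "rjrzsdznjl" -> "jrzsdznjl" -> "jrzsdznjl" -> "ljnzdszrj" -> "LJNZDSZRJ"
  "urut" -> "rut" -> "rut" -> "tur" -> "TUR"
  "ayxfbuhiftix" -> "yxfbuhiftix" -> "yxfbuhiftix" -> "xitfihubfxy" -> "XITFIHUBFXY"
  "xcyauuy" -> "cyauuy" -> "cyauy" -> "yuayc" -> "YUAYC"
  "nkjfnrenfxsy" -> "kjfnrenfxsy" -> "kjfnrenfxsy" -> "ysxfnernfjk" -> "YSXFNERNFJK"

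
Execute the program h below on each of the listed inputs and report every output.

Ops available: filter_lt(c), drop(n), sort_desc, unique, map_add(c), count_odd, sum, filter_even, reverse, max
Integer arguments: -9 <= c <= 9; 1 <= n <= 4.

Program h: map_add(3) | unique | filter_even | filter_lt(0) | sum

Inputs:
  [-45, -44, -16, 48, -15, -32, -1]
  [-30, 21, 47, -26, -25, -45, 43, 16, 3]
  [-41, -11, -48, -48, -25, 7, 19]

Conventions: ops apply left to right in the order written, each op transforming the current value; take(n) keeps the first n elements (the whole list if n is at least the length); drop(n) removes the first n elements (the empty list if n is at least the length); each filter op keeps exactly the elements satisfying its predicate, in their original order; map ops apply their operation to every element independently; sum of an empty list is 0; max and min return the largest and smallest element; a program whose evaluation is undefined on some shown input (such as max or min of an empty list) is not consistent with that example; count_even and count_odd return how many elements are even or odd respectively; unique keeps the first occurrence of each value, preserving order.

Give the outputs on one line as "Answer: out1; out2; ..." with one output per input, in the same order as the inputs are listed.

-54; -64; -68

Execution, op by op:
  [-45, -44, -16, 48, -15, -32, -1] -> [-42, -41, -13, 51, -12, -29, 2] -> [-42, -41, -13, 51, -12, -29, 2] -> [-42, -12, 2] -> [-42, -12] -> -54
  [-30, 21, 47, -26, -25, -45, 43, 16, 3] -> [-27, 24, 50, -23, -22, -42, 46, 19, 6] -> [-27, 24, 50, -23, -22, -42, 46, 19, 6] -> [24, 50, -22, -42, 46, 6] -> [-22, -42] -> -64
  [-41, -11, -48, -48, -25, 7, 19] -> [-38, -8, -45, -45, -22, 10, 22] -> [-38, -8, -45, -22, 10, 22] -> [-38, -8, -22, 10, 22] -> [-38, -8, -22] -> -68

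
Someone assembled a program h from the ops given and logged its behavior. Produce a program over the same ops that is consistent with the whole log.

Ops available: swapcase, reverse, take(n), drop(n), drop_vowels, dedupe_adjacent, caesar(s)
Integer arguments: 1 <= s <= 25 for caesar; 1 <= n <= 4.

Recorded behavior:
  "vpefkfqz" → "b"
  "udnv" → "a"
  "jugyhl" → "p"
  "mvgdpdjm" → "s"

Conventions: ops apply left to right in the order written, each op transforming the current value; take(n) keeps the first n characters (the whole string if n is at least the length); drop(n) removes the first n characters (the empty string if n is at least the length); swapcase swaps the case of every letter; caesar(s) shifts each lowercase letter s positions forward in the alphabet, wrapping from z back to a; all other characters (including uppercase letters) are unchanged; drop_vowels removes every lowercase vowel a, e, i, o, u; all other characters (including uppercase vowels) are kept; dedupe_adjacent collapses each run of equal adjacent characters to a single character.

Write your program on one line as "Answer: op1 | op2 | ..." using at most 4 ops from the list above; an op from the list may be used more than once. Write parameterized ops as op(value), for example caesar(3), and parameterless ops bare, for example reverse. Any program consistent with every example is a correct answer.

caesar(6) | take(3) | take(1)

Check, running the answer program on each example:
  "vpefkfqz" -> "bvklqlwf" -> "bvk" -> "b"
  "udnv" -> "ajtb" -> "ajt" -> "a"
  "jugyhl" -> "pamenr" -> "pam" -> "p"
  "mvgdpdjm" -> "sbmjvjps" -> "sbm" -> "s"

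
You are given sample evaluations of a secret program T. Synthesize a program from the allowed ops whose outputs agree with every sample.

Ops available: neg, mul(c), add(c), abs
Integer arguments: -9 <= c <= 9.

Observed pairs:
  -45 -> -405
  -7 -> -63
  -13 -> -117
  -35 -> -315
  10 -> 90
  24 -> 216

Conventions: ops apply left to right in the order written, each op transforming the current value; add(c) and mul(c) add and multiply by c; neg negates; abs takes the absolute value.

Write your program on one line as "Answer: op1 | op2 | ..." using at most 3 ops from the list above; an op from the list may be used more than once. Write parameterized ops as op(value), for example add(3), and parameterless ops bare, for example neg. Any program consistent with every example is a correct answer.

neg | mul(-9)

Check, running the answer program on each example:
  -45 -> 45 -> -405
  -7 -> 7 -> -63
  -13 -> 13 -> -117
  -35 -> 35 -> -315
  10 -> -10 -> 90
  24 -> -24 -> 216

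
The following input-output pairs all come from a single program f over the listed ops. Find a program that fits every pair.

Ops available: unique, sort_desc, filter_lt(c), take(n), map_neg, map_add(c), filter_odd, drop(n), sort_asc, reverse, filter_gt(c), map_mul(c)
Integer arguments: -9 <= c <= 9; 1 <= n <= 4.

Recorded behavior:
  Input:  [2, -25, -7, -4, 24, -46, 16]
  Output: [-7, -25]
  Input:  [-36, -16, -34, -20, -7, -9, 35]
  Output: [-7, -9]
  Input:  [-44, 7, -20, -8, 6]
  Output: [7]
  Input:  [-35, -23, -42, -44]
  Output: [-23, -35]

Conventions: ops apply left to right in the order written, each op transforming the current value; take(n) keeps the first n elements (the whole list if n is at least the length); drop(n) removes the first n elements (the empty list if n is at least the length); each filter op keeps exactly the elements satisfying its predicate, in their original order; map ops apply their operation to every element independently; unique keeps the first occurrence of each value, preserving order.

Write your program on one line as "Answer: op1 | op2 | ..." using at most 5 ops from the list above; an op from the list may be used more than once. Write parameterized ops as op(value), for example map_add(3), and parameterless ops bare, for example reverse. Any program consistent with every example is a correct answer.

filter_odd | sort_asc | filter_lt(8) | reverse

Check, running the answer program on each example:
  [2, -25, -7, -4, 24, -46, 16] -> [-25, -7] -> [-25, -7] -> [-25, -7] -> [-7, -25]
  [-36, -16, -34, -20, -7, -9, 35] -> [-7, -9, 35] -> [-9, -7, 35] -> [-9, -7] -> [-7, -9]
  [-44, 7, -20, -8, 6] -> [7] -> [7] -> [7] -> [7]
  [-35, -23, -42, -44] -> [-35, -23] -> [-35, -23] -> [-35, -23] -> [-23, -35]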